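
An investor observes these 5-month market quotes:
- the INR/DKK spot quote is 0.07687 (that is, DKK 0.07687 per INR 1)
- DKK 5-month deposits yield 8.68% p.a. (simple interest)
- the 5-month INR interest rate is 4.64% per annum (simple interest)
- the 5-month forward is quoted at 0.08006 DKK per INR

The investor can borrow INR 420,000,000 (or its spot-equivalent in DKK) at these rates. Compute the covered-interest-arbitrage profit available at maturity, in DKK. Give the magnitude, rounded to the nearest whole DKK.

DKK 822,232

T = 5/12 years.
Route A — deposit INR, sell forward: 420,000,000 × 1.0193333333 × 0.08006 = DKK 34,275,287.20.
Route B — convert at spot, deposit DKK: 420,000,000 × 0.07687 × 1.0361666667 = DKK 33,453,055.30.
The quoted forward overvalues INR, so borrow DKK, buy INR at spot, deposit the INR at 4.64%, and sell the proceeds forward at 0.08006.
Arbitrage profit = |34,275,287.20 − 33,453,055.30| = DKK 822,232.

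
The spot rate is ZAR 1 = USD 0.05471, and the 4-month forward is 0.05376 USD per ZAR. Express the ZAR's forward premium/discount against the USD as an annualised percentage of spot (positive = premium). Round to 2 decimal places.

T = 4/12 years.
ZAR trades forward at -1.73643% vs spot over the period.
Per annum: -0.0173643 / (4/12) = -0.052093 = -5.21%.

-5.21%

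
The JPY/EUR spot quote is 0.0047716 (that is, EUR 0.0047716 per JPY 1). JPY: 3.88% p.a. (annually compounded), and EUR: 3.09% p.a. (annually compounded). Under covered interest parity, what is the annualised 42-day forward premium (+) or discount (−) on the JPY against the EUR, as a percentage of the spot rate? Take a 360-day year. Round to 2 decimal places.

T = 42/360 years.
No-arbitrage forward: 0.0047716 × 1.0035567 / 1.0044509 = 0.0047673521 EUR/JPY.
(F − S)/S ÷ T = (0.0047673521 − 0.0047716)/0.0047716/(42/360) = -0.007631 → -0.76%.

-0.76%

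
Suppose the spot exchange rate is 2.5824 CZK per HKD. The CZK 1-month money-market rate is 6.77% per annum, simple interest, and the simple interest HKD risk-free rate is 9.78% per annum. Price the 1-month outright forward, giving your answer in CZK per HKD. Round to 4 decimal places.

2.5760

T = 1/12 years.
CZK accumulates by 1 + 0.0677×1/12 = 1.0056417.
HKD accumulates by 1 + 0.0978×1/12 = 1.008150.
CIP: F = S · (grow CZK)/(grow HKD) = 2.5824 × 1.0056417/1.008150 = 2.575975 CZK per HKD.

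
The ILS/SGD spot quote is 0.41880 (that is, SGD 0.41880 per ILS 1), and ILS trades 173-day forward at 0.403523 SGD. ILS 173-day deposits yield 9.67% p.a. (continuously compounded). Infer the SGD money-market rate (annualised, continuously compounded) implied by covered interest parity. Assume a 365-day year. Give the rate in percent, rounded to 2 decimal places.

1.83%

T = 173/365 years.
CIP gives F = S · g_SGD/g_ILS, so g_SGD/g_ILS = 0.403523/0.4188 = 0.9635220.
ILS growth factor: e^(0.0967×173/365) = 1.0468997.
Hence g_SGD = 1.0087109.
Take logs: ln 1.0087109 / (173/365) = 0.018299, so 1.83%.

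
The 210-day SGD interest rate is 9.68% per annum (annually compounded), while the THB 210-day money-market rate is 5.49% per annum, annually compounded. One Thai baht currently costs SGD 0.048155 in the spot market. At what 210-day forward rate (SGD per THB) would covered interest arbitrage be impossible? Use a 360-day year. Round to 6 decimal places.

T = 210/360 years.
SGD growth factor: (1 + 0.0968)^(210/360) = 1.0553771.
Growth of 1 THB over T: (1 + 0.0549)^(210/360) = 1.0316679.
CIP: F = S · (grow SGD)/(grow THB) = 0.048155 × 1.0553771/1.0316679 = 0.04926167 SGD per THB.

0.049262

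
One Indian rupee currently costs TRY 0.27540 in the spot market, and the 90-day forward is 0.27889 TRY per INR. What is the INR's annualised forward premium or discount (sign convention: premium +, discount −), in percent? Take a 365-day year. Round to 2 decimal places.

T = 90/365 years.
Period premium: (0.27889 − 0.2754)/0.2754 = 0.0126725.
Per annum: 0.0126725 / (90/365) = 0.051394 = 5.14%.

+5.14%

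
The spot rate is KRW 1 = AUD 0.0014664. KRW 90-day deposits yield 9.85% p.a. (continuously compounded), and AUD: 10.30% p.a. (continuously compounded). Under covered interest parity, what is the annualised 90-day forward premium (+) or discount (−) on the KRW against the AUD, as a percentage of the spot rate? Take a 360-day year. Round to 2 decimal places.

+0.45%

T = 90/360 years.
No-arbitrage forward: 0.0014664 × 1.0260844 / 1.0249307 = 0.0014680506 AUD/KRW.
(F − S)/S ÷ T = (0.0014680506 − 0.0014664)/0.0014664/(90/360) = 0.004502 → 0.45%.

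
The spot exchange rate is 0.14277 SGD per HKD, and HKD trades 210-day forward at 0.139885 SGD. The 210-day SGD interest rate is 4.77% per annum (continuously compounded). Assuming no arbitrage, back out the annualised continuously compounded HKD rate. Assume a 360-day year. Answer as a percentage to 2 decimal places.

T = 210/360 years.
CIP gives F = S · g_SGD/g_HKD, so g_SGD/g_HKD = 0.139885/0.14277 = 0.9797927.
SGD growth factor: e^(0.0477×210/360) = 1.0282157.
So the HKD growth factor = 1.0494217.
Take logs: ln 1.0494217 / (210/360) = 0.082696, so 8.27%.

8.27%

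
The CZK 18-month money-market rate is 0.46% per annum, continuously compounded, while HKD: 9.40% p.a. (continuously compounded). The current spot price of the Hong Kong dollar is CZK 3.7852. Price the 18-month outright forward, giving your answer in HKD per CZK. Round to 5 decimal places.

T = 18/12 years.
CZK growth factor: e^(0.0046×18/12) = 1.0069239.
HKD accumulates by e^(0.0940×18/12) = 1.1514246.
Forward (CZK per HKD) = 3.7852 × 1.0069239 / 1.1514246 = 3.310168.
Quoted the other way: 1/3.310168 = 0.30210 HKD per CZK.

0.30210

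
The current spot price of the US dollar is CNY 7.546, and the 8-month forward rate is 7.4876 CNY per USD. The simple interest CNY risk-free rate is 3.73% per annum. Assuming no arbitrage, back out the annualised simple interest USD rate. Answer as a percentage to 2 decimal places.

T = 8/12 years.
CIP gives F = S · g_CNY/g_USD, so g_CNY/g_USD = 7.4876/7.546 = 0.9922608.
The CNY side grows by 1 + 0.0373×8/12 = 1.0248667.
So the USD growth factor = 1.0328602.
(1.0328602 − 1)/T = 0.049290, i.e. 4.93%.

4.93%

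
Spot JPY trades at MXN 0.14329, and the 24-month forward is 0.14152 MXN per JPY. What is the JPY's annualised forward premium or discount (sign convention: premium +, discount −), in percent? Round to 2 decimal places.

T = 2 years.
Period premium: (0.14152 − 0.14329)/0.14329 = -0.0123526.
Per annum: -0.0123526 / 2 = -0.006176 = -0.62%.

-0.62%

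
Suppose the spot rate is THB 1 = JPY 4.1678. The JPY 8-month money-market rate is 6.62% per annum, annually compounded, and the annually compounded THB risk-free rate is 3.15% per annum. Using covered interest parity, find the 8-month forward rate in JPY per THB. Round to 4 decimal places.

4.2608

T = 8/12 years.
JPY accumulates by (1 + 0.0662)^(8/12) = 1.0436602.
THB accumulates by (1 + 0.0315)^(8/12) = 1.0208913.
CIP: F = S · (grow JPY)/(grow THB) = 4.1678 × 1.0436602/1.0208913 = 4.260754 JPY per THB.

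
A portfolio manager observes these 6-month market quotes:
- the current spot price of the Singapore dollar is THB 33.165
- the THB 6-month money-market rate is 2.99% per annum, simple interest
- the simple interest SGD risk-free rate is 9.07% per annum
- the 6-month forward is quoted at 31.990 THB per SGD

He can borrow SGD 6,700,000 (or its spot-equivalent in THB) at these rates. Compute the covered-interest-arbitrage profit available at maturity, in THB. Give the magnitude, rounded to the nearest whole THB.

THB 1,474,471

T = 6/12 years.
Invest the SGD and cover forward: 6,700,000 × 1.045350 × 31.990 = THB 224,053,001.55.
Convert at spot and invest in THB: 6,700,000 × 33.165 × 1.014950 = THB 225,527,472.23.
The quoted forward undervalues SGD, so borrow SGD, convert to THB at spot, deposit the THB at 2.99%, and buy SGD forward at 31.990 to cover the loan.
The gap between the two covered legs is THB 1,474,471.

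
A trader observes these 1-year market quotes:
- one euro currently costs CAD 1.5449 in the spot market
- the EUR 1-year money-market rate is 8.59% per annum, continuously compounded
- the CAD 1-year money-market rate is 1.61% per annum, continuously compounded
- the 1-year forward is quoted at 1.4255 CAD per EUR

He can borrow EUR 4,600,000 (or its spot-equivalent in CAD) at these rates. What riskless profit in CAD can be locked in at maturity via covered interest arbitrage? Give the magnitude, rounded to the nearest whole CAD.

T = 1 year.
Keep in EUR, deliver into the forward: 4,600,000·1.089697353·1.4255 = CAD 7,145,472.45.
Swap to CAD now, deposit: 4,600,000·1.5449·1.016230303 = CAD 7,221,881.30.
The quoted forward undervalues EUR, so borrow EUR, convert to CAD at spot, deposit the CAD at 1.61%, and buy EUR forward at 1.4255 to cover the loan.
Arbitrage profit = |7,145,472.45 − 7,221,881.30| = CAD 76,409.

CAD 76,409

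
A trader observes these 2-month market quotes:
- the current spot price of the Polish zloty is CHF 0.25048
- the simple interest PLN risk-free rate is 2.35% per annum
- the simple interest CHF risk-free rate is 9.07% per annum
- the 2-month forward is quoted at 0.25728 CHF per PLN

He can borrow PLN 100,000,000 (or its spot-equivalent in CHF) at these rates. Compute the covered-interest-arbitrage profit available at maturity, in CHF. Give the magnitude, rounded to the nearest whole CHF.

CHF 402,126

T = 2/12 years.
Route A — deposit PLN, sell forward: 100,000,000 × 1.0039166667 × 0.25728 = CHF 25,828,768.00.
Route B — convert at spot, deposit CHF: 100,000,000 × 0.25048 × 1.0151166667 = CHF 25,426,642.27.
The quoted forward overvalues PLN, so borrow CHF, buy PLN at spot, deposit the PLN at 2.35%, and sell the proceeds forward at 0.25728.
Arbitrage profit = |25,828,768.00 − 25,426,642.27| = CHF 402,126.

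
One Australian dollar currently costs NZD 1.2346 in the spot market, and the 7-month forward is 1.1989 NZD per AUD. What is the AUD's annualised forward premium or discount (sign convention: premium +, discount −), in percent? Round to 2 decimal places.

-4.96%

T = 7/12 years.
Period premium: (1.1989 − 1.2346)/1.2346 = -0.0289162.
×(1/T) gives -4.96% p.a.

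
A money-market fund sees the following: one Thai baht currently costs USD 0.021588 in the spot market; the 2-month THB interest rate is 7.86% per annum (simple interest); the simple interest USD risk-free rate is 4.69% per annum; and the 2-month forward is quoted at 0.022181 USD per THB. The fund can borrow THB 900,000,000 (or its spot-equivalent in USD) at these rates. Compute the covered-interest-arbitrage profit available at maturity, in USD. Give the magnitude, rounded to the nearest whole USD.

T = 2/12 years.
Route A — deposit THB, sell forward: 900,000,000 × 1.013100 × 0.022181 = USD 20,224,413.99.
Route B — convert at spot, deposit USD: 900,000,000 × 0.021588 × 1.0078166667 = USD 19,581,071.58.
The quoted forward overvalues THB, so borrow USD, buy THB at spot, deposit the THB at 7.86%, and sell the proceeds forward at 0.022181.
The gap between the two covered legs is USD 643,342.

USD 643,342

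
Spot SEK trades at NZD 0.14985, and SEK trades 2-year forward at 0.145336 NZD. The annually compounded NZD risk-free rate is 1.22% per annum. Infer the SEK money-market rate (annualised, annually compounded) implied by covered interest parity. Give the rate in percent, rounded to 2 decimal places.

T = 2 years.
CIP gives F = S · g_NZD/g_SEK, so g_NZD/g_SEK = 0.145336/0.14985 = 0.9698765.
NZD growth factor: (1 + 0.0122)^2 = 1.0245488.
That pins the SEK growth at 1.0563704.
r = 1.0563704^(1/2) − 1 = 0.027799 → 2.78%.

2.78%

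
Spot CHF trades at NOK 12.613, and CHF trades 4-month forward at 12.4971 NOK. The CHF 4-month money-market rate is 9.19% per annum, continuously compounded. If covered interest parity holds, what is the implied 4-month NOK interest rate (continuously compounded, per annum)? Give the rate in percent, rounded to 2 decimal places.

T = 4/12 years.
By CIP, F/S equals the NOK-to-CHF growth ratio: 12.4971/12.613 = 0.9908111.
CHF growth factor: e^(0.0919×4/12) = 1.0311074.
Hence g_NOK = 1.0216327.
Take logs: ln 1.0216327 / (4/12) = 0.064206, so 6.42%.

6.42%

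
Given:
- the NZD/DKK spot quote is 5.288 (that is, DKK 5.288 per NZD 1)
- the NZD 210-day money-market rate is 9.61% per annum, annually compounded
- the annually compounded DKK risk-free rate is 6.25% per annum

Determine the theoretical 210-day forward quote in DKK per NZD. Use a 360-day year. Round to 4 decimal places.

T = 210/360 years.
DKK growth factor: (1 + 0.0625)^(210/360) = 1.0359971.
NZD growth factor: (1 + 0.0961)^(210/360) = 1.0549842.
CIP: F = S · (grow DKK)/(grow NZD) = 5.288 × 1.0359971/1.0549842 = 5.192829 DKK per NZD.

5.1928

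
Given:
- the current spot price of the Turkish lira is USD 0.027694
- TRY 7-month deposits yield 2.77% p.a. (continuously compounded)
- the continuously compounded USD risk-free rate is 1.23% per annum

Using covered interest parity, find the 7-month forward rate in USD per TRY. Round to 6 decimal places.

T = 7/12 years.
USD accumulates by e^(0.0123×7/12) = 1.0072008.
Growth of 1 TRY over T: e^(0.0277×7/12) = 1.0162896.
So F = 0.027694 × 1.0072008 / 1.0162896 = 0.02744633 (USD/TRY).

0.027446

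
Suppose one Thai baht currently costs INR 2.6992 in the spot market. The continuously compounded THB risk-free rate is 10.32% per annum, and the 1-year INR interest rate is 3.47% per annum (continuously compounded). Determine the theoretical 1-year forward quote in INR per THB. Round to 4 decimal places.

2.5205

T = 1 year.
INR accumulates by e^(0.0347×1) = 1.0353091.
THB growth factor: e^(0.1032×1) = 1.1087131.
Forward (INR per THB) = 2.6992 × 1.0353091 / 1.1087131 = 2.520495.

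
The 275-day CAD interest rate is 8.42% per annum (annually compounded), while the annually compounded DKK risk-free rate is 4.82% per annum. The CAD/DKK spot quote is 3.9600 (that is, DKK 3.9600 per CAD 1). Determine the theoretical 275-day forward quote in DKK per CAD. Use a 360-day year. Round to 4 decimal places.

T = 275/360 years.
DKK growth factor: (1 + 0.0482)^(275/360) = 1.036614.
CAD accumulates by (1 + 0.0842)^(275/360) = 1.0637013.
CIP: F = S · (grow DKK)/(grow CAD) = 3.96 × 1.036614/1.0637013 = 3.859158 DKK per CAD.

3.8592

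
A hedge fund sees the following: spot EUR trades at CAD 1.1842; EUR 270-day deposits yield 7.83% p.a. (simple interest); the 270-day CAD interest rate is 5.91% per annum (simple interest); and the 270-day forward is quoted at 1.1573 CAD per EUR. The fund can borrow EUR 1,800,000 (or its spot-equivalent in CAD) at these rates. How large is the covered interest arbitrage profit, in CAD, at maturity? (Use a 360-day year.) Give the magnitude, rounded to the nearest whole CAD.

CAD 20,569

T = 270/360 years.
Keep in EUR, deliver into the forward: 1,800,000·1.058725·1.1573 = CAD 2,205,472.40.
Swap to CAD now, deposit: 1,800,000·1.1842·1.044325 = CAD 2,226,041.40.
The quoted forward undervalues EUR, so borrow EUR, convert to CAD at spot, deposit the CAD at 5.91%, and buy EUR forward at 1.1573 to cover the loan.
The gap between the two covered legs is CAD 20,569.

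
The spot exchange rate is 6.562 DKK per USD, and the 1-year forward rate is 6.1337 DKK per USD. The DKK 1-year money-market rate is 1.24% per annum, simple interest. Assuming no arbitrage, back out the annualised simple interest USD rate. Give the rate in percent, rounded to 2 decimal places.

8.31%

T = 1 year.
CIP gives F = S · g_DKK/g_USD, so g_DKK/g_USD = 6.1337/6.562 = 0.9347303.
The DKK side grows by 1 + 0.0124×1 = 1.012400.
So the USD growth factor = 1.0830932.
(1.0830932 − 1)/T = 0.083093, i.e. 8.31%.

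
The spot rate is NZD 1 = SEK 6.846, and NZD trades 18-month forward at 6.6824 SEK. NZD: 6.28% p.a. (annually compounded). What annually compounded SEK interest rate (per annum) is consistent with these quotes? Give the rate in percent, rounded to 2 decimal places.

4.58%

T = 18/12 years.
CIP gives F = S · g_SEK/g_NZD, so g_SEK/g_NZD = 6.6824/6.846 = 0.9761028.
NZD growth factor: (1 + 0.0628)^(18/12) = 1.0956638.
Hence g_SEK = 1.0694805.
Annualise: 1.0694805^(12/18) − 1 = 0.045800 = 4.58%.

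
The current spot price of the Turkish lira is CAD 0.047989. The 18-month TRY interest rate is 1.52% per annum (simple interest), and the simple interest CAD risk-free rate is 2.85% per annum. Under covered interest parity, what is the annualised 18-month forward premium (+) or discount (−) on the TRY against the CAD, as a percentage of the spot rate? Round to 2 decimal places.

+1.30%

T = 18/12 years.
No-arbitrage forward: 0.047989 × 1.042750 / 1.022800 = 0.048925039 CAD/TRY.
(F − S)/S ÷ T = (0.048925039 − 0.047989)/0.047989/(18/12) = 0.013004 → 1.30%.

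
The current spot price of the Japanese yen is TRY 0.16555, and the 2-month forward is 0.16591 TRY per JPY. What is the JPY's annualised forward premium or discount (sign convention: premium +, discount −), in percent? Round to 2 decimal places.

+1.30%

T = 2/12 years.
(F − S)/S = (0.16591 − 0.16555)/0.16555 = 0.0021746.
Annualise by dividing by T: 0.0021746 / (2/12) = 0.013048 → 1.30%.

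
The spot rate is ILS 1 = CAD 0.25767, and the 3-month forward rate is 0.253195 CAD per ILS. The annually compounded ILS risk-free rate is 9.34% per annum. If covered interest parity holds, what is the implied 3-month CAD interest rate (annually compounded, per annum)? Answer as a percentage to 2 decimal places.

T = 3/12 years.
CIP gives F = S · g_CAD/g_ILS, so g_CAD/g_ILS = 0.253195/0.25767 = 0.9826328.
The ILS side grows by (1 + 0.0934)^(3/12) = 1.0225741.
That pins the CAD growth at 1.0048149.
Annualise: 1.0048149^(12/3) − 1 = 0.019399 = 1.94%.

1.94%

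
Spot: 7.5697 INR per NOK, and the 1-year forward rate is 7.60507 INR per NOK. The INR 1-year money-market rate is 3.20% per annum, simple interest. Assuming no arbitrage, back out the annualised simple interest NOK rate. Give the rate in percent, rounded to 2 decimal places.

T = 1 year.
CIP gives F = S · g_INR/g_NOK, so g_INR/g_NOK = 7.60507/7.5697 = 1.0046726.
The INR side grows by 1 + 0.0320×1 = 1.032000.
That pins the NOK growth at 1.0272003.
(1.0272003 − 1)/T = 0.027200, i.e. 2.72%.

2.72%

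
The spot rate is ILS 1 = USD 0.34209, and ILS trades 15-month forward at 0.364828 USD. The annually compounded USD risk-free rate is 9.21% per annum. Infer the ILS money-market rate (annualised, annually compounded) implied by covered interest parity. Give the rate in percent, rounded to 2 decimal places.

3.73%

T = 15/12 years.
CIP gives F = S · g_USD/g_ILS, so g_USD/g_ILS = 0.364828/0.34209 = 1.0664679.
USD growth factor: (1 + 0.0921)^(15/12) = 1.116421.
That pins the ILS growth at 1.0468398.
Annualise: 1.0468398^(12/15) − 1 = 0.037300 = 3.73%.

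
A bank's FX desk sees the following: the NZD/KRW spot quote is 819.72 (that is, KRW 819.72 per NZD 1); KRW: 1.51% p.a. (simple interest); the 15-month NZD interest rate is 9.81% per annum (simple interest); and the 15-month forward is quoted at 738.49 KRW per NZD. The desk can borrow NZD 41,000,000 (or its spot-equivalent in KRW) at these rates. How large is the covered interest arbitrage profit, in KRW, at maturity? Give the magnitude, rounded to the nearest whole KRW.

T = 15/12 years.
Keep in NZD, deliver into the forward: 41,000,000·1.122625·738.49 = KRW 33,990,940,786.25.
Swap to KRW now, deposit: 41,000,000·819.72·1.018875 = KRW 34,242,880,815.00.
The quoted forward undervalues NZD, so borrow NZD, convert to KRW at spot, deposit the KRW at 1.51%, and buy NZD forward at 738.49 to cover the loan.
Arbitrage profit = |33,990,940,786.25 − 34,242,880,815.00| = KRW 251,940,029.

KRW 251,940,029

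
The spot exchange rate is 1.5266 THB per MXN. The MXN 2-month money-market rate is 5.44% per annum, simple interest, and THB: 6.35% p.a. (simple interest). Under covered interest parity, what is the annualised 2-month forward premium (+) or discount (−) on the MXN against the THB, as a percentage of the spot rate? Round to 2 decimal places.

+0.90%

T = 2/12 years.
CIP forward (THB per MXN) = 1.5266 × 1.0105833/1.0090667 = 1.5288944.
(F − S)/S ÷ T = (1.5288944 − 1.5266)/1.5266/(2/12) = 0.009018 → 0.90%.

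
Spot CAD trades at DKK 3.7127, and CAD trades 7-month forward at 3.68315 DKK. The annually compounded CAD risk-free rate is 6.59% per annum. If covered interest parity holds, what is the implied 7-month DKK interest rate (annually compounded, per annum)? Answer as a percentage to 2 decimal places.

T = 7/12 years.
F/S = 3.68315/3.7127 = 0.9920408 = (growth of DKK) / (growth of CAD).
CAD growth factor: (1 + 0.0659)^(7/12) = 1.0379297.
Hence g_DKK = 1.0296686.
Annualise: 1.0296686^(12/7) − 1 = 0.051398 = 5.14%.

5.14%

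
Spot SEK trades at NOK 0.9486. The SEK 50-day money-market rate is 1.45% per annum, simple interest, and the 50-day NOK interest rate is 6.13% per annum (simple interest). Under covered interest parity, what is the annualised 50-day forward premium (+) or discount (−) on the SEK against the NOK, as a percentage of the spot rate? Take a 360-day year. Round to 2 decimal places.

T = 50/360 years.
CIP forward (NOK per SEK) = 0.9486 × 1.0085139/1.0020139 = 0.9547535.
Annualised premium = (F − S)/S × (1/T) = (0.9547535 − 0.9486)/0.9486 ÷ (50/360) = 4.67%.

+4.67%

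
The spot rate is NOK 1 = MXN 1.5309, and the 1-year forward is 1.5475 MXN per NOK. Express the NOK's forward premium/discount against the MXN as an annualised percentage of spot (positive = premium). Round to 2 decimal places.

T = 1 year.
(F − S)/S = (1.5475 − 1.5309)/1.5309 = 0.0108433.
Per annum: 0.0108433 / 1 = 0.010843 = 1.08%.

+1.08%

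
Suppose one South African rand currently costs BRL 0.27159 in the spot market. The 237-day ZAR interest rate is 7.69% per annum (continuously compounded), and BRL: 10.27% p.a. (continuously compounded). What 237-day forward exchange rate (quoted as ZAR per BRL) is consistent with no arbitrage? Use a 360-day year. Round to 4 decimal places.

3.6200

T = 237/360 years.
BRL accumulates by e^(0.1027×237/360) = 1.0699488.
ZAR accumulates by e^(0.0769×237/360) = 1.0519292.
CIP: F = S · (grow BRL)/(grow ZAR) = 0.27159 × 1.0699488/1.0519292 = 0.2762424 BRL per ZAR.
Quoted the other way: 1/0.2762424 = 3.6200 ZAR per BRL.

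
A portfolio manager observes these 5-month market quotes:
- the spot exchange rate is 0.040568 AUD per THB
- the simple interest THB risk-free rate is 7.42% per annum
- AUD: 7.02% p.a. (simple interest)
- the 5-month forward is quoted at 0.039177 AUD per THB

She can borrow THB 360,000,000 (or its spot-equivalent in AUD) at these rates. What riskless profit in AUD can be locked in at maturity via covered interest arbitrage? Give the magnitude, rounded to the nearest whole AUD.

T = 5/12 years.
Route A — deposit THB, sell forward: 360,000,000 × 1.0309166667 × 0.039177 = AUD 14,539,760.01.
Route B — convert at spot, deposit AUD: 360,000,000 × 0.040568 × 1.029250 = AUD 15,031,661.04.
The quoted forward undervalues THB, so borrow THB, convert to AUD at spot, deposit the AUD at 7.02%, and buy THB forward at 0.039177 to cover the loan.
The gap between the two covered legs is AUD 491,901.

AUD 491,901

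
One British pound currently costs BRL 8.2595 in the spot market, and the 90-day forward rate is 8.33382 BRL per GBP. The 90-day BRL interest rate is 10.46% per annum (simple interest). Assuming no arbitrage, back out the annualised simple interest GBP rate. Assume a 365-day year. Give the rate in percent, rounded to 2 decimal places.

6.75%

T = 90/365 years.
F/S = 8.33382/8.2595 = 1.0089981 = (growth of BRL) / (growth of GBP).
BRL growth factor: 1 + 0.1046×90/365 = 1.0257918.
So the GBP growth factor = 1.0166439.
r = (1.0166439 − 1)/(90/365) = 0.067500 → 6.75%.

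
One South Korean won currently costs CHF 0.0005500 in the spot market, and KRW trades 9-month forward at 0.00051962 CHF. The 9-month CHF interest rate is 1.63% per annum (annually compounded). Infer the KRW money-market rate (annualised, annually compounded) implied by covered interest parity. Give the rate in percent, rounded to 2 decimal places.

T = 9/12 years.
CIP gives F = S · g_CHF/g_KRW, so g_CHF/g_KRW = 0.00051962/0.00055 = 0.9447636.
CHF growth factor: (1 + 0.0163)^(9/12) = 1.0122003.
Hence g_KRW = 1.0713794.
Annualise: 1.0713794^(12/9) − 1 = 0.096287 = 9.63%.

9.63%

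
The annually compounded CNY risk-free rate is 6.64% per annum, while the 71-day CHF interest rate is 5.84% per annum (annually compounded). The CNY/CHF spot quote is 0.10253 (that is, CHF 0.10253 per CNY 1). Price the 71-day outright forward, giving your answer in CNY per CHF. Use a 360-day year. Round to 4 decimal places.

T = 71/360 years.
Growth of 1 CHF over T: (1 + 0.0584)^(71/360) = 1.0112569.
CNY growth factor: (1 + 0.0664)^(71/360) = 1.0127598.
Forward (CHF per CNY) = 0.10253 × 1.0112569 / 1.0127598 = 0.1023778.
Invert for CNY per CHF: 1 / 0.1023778 = 9.7677.

9.7677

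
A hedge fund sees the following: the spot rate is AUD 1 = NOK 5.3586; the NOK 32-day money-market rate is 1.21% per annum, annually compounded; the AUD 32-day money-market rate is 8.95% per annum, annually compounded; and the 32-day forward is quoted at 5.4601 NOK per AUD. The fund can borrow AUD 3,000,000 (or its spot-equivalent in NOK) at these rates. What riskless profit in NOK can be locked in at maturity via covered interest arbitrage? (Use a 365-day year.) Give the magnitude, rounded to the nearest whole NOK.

NOK 411,103

T = 32/365 years.
Route A — deposit AUD, sell forward: 3,000,000 × 1.0075433886 × 5.4601 = NOK 16,503,862.97.
Route B — convert at spot, deposit NOK: 3,000,000 × 5.3586 × 1.0010550114 = NOK 16,092,760.15.
The quoted forward overvalues AUD, so borrow NOK, buy AUD at spot, deposit the AUD at 8.95%, and sell the proceeds forward at 5.4601.
The gap between the two covered legs is NOK 411,103.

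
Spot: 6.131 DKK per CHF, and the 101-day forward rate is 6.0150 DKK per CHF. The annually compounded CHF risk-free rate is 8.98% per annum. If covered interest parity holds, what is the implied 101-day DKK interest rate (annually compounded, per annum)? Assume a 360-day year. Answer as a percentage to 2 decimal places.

T = 101/360 years.
CIP gives F = S · g_DKK/g_CHF, so g_DKK/g_CHF = 6.015/6.131 = 0.9810798.
CHF growth factor: (1 + 0.0898)^(101/360) = 1.0244195.
Hence g_DKK = 1.0050373.
r = 1.0050373^(360/101) − 1 = 0.018071 → 1.81%.

1.81%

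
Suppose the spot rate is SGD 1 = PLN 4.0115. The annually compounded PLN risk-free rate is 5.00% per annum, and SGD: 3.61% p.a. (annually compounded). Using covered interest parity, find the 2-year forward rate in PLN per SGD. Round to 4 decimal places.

T = 2 years.
PLN accumulates by (1 + 0.0500)^2 = 1.102500.
Growth of 1 SGD over T: (1 + 0.0361)^2 = 1.0735032.
CIP: F = S · (grow PLN)/(grow SGD) = 4.0115 × 1.102500/1.0735032 = 4.119856 PLN per SGD.

4.1199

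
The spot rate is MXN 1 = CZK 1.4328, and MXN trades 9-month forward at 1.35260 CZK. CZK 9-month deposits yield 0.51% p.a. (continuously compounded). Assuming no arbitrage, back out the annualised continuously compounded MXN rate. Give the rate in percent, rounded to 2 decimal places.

T = 9/12 years.
By CIP, F/S equals the CZK-to-MXN growth ratio: 1.3526/1.4328 = 0.9440257.
The CZK side grows by e^(0.0051×9/12) = 1.0038323.
So the MXN growth factor = 1.0633527.
Take logs: ln 1.0633527 / (9/12) = 0.081902, so 8.19%.

8.19%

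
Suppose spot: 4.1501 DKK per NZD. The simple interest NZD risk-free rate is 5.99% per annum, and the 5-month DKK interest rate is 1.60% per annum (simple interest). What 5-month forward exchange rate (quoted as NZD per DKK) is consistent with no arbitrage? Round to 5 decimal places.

T = 5/12 years.
DKK growth factor: 1 + 0.0160×5/12 = 1.0066667.
NZD growth factor: 1 + 0.0599×5/12 = 1.0249583.
CIP: F = S · (grow DKK)/(grow NZD) = 4.1501 × 1.0066667/1.0249583 = 4.076037 DKK per NZD.
Quoted the other way: 1/4.076037 = 0.24534 NZD per DKK.

0.24534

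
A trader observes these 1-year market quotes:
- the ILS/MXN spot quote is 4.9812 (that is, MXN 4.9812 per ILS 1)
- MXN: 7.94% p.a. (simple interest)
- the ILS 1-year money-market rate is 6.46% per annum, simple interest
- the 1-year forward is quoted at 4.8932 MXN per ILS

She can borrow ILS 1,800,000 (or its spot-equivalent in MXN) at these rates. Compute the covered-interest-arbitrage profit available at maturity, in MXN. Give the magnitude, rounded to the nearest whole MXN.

T = 1 year.
Route A — deposit ILS, sell forward: 1,800,000 × 1.064600 × 4.8932 = MXN 9,376,741.30.
Route B — convert at spot, deposit MXN: 1,800,000 × 4.9812 × 1.079400 = MXN 9,678,073.10.
The quoted forward undervalues ILS, so borrow ILS, convert to MXN at spot, deposit the MXN at 7.94%, and buy ILS forward at 4.8932 to cover the loan.
Profit = 9,678,073.10 − 9,376,741.30 = MXN 301,332.

MXN 301,332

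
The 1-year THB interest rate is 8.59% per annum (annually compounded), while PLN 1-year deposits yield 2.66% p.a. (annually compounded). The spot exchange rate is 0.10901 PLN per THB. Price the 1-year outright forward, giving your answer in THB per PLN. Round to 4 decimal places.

T = 1 year.
Growth of 1 PLN over T: (1 + 0.0266)^1 = 1.026600.
Growth of 1 THB over T: (1 + 0.0859)^1 = 1.085900.
Forward (PLN per THB) = 0.10901 × 1.026600 / 1.085900 = 0.1030571.
Quoted the other way: 1/0.1030571 = 9.7034 THB per PLN.

9.7034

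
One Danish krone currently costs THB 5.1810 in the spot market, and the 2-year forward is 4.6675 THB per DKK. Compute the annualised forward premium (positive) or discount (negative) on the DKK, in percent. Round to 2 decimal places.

-4.96%

T = 2 years.
DKK trades forward at -9.91121% vs spot over the period.
Per annum: -0.0991121 / 2 = -0.049556 = -4.96%.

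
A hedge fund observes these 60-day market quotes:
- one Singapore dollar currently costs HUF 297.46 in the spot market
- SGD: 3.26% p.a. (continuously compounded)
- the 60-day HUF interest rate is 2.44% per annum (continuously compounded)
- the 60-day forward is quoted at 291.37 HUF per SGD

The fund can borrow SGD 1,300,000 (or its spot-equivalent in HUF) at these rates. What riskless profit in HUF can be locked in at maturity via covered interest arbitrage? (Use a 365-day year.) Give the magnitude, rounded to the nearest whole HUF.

T = 60/365 years.
Route A — deposit SGD, sell forward: 1,300,000 × 1.00537328872 × 291.37 = HUF 380,816,299.67.
Route B — convert at spot, deposit HUF: 1,300,000 × 297.46 × 1.00401901357 = HUF 388,252,144.51.
The quoted forward undervalues SGD, so borrow SGD, convert to HUF at spot, deposit the HUF at 2.44%, and buy SGD forward at 291.37 to cover the loan.
Arbitrage profit = |380,816,299.67 − 388,252,144.51| = HUF 7,435,845.

HUF 7,435,845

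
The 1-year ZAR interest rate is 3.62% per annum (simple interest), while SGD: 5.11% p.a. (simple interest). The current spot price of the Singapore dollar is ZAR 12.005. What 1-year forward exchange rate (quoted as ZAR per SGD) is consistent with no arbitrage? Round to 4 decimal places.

T = 1 year.
Growth of 1 ZAR over T: 1 + 0.0362×1 = 1.036200.
Growth of 1 SGD over T: 1 + 0.0511×1 = 1.051100.
So F = 12.005 × 1.036200 / 1.051100 = 11.834822 (ZAR/SGD).

11.8348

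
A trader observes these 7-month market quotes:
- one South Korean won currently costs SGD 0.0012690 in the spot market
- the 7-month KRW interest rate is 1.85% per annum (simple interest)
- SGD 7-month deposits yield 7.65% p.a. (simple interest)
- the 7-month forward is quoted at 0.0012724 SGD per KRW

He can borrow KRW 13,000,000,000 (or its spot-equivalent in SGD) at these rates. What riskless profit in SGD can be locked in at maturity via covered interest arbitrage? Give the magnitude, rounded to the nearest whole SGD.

T = 7/12 years.
Keep in KRW, deliver into the forward: 13,000,000,000·1.0107916667·0.0012724 = SGD 16,719,707.12.
Swap to SGD now, deposit: 13,000,000,000·0.0012690·1.044625 = SGD 17,233,178.63.
The quoted forward undervalues KRW, so borrow KRW, convert to SGD at spot, deposit the SGD at 7.65%, and buy KRW forward at 0.0012724 to cover the loan.
The gap between the two covered legs is SGD 513,472.

SGD 513,472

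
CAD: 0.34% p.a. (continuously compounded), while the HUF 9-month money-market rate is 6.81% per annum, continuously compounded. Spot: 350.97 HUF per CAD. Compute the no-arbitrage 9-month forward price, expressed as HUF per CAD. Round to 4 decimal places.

T = 9/12 years.
Growth of 1 HUF over T: e^(0.0681×9/12) = 1.05240182.
CAD accumulates by e^(0.0034×9/12) = 1.002553254.
Forward (HUF per CAD) = 350.97 × 1.05240182 / 1.002553254 = 368.420795.

368.4208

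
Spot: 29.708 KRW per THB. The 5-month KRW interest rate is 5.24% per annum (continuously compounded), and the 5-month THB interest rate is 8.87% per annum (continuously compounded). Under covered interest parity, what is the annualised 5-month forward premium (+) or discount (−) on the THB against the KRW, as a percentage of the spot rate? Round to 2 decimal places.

-3.60%

T = 5/12 years.
CIP forward (KRW per THB) = 29.708 × 1.0220734/1.0376498 = 29.262046.
Annualised premium = (F − S)/S × (1/T) = (29.262046 − 29.708)/29.708 ÷ (5/12) = -3.60%.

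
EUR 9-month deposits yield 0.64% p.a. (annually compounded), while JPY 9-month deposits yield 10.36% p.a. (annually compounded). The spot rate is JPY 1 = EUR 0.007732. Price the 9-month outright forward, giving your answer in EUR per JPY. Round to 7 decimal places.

0.0072154

T = 9/12 years.
Growth of 1 EUR over T: (1 + 0.0064)^(9/12) = 1.0047962.
JPY accumulates by (1 + 0.1036)^(9/12) = 1.0767348.
Forward (EUR per JPY) = 0.007732 × 1.0047962 / 1.0767348 = 0.007215411.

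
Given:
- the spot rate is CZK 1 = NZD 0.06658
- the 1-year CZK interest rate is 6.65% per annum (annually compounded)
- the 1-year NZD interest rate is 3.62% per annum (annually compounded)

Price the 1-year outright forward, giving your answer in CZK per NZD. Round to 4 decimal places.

15.4587

T = 1 year.
Growth of 1 NZD over T: (1 + 0.0362)^1 = 1.036200.
CZK growth factor: (1 + 0.0665)^1 = 1.066500.
So F = 0.06658 × 1.036200 / 1.066500 = 0.064688416 (NZD/CZK).
Quoted the other way: 1/0.064688416 = 15.4587 CZK per NZD.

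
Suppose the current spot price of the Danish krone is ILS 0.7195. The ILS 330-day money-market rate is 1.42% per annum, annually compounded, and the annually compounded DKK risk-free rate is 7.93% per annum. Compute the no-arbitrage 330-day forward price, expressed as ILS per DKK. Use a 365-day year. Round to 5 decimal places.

0.68015

T = 330/365 years.
Growth of 1 ILS over T: (1 + 0.0142)^(330/365) = 1.0128297.
Growth of 1 DKK over T: (1 + 0.0793)^(330/365) = 1.0714309.
So F = 0.7195 × 1.0128297 / 1.0714309 = 0.6801474 (ILS/DKK).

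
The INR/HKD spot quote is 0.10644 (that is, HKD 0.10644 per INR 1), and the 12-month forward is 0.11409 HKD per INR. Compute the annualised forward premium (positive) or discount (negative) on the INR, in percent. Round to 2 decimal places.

+7.19%

T = 1 year.
(F − S)/S = (0.11409 − 0.10644)/0.10644 = 0.0718715.
Per annum: 0.0718715 / 1 = 0.071872 = 7.19%.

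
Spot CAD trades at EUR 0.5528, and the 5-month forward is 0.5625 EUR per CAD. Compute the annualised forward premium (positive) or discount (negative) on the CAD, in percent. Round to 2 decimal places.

T = 5/12 years.
(F − S)/S = (0.5625 − 0.5528)/0.5528 = 0.0175470.
×(1/T) gives 4.21% p.a.

+4.21%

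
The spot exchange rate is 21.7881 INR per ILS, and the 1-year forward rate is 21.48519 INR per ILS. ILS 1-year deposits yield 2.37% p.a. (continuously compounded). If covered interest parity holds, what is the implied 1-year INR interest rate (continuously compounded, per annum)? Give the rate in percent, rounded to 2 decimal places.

0.97%

T = 1 year.
CIP gives F = S · g_INR/g_ILS, so g_INR/g_ILS = 21.48519/21.7881 = 0.9860975.
ILS growth factor: e^(0.0237×1) = 1.0239831.
That pins the INR growth at 1.0097472.
Take logs: ln 1.0097472 / 1 = 0.009700, so 0.97%.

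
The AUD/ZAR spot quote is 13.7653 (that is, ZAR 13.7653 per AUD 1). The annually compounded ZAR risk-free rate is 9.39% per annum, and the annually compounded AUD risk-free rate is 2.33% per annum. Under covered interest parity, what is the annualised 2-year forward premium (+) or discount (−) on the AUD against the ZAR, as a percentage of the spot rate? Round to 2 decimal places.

T = 2 years.
No-arbitrage forward: 13.7653 × 1.1966172 / 1.0471429 = 15.7302263 ZAR/AUD.
(F − S)/S ÷ T = (15.7302263 − 13.7653)/13.7653/2 = 0.071372 → 7.14%.

+7.14%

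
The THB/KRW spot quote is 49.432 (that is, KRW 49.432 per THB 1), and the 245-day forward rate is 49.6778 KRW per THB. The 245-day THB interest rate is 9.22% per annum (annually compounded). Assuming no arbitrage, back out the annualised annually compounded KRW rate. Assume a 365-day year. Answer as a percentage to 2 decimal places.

10.03%

T = 245/365 years.
CIP gives F = S · g_KRW/g_THB, so g_KRW/g_THB = 49.6778/49.432 = 1.0049725.
THB growth factor: (1 + 0.0922)^(245/365) = 1.0609861.
So the KRW growth factor = 1.0662619.
r = 1.0662619^(365/245) − 1 = 0.100301 → 10.03%.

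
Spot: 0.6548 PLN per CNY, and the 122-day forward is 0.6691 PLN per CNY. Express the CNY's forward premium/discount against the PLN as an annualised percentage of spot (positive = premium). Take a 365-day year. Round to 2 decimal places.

T = 122/365 years.
(F − S)/S = (0.6691 − 0.6548)/0.6548 = 0.0218387.
×(1/T) gives 6.53% p.a.

+6.53%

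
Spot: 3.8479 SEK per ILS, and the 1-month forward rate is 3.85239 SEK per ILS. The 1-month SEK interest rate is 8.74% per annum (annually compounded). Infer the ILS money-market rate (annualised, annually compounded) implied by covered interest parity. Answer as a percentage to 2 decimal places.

T = 1/12 years.
CIP gives F = S · g_SEK/g_ILS, so g_SEK/g_ILS = 3.85239/3.8479 = 1.0011669.
SEK growth factor: (1 + 0.0874)^(1/12) = 1.0070069.
So the ILS growth factor = 1.0058332.
r = 1.0058332^(12/1) − 1 = 0.072288 → 7.23%.

7.23%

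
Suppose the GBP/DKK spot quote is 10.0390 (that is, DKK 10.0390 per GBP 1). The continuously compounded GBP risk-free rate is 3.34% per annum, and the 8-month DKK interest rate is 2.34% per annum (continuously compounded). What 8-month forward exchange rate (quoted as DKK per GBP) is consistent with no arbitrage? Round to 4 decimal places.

9.9723

T = 8/12 years.
DKK growth factor: e^(0.0234×8/12) = 1.0157223.
GBP growth factor: e^(0.0334×8/12) = 1.0225164.
Forward (DKK per GBP) = 10.039 × 1.0157223 / 1.0225164 = 9.972296.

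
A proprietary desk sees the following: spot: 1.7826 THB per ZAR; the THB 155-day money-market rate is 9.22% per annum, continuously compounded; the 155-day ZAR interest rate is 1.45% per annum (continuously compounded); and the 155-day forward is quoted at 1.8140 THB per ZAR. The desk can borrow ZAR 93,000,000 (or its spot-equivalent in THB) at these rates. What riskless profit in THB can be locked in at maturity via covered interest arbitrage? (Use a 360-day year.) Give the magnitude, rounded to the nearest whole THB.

T = 155/360 years.
Keep in ZAR, deliver into the forward: 93,000,000·1.00626258404·1.8140 = THB 169,758,510.45.
Swap to THB now, deposit: 93,000,000·1.7826·1.04049568752 = THB 172,495,247.97.
The quoted forward undervalues ZAR, so borrow ZAR, convert to THB at spot, deposit the THB at 9.22%, and buy ZAR forward at 1.8140 to cover the loan.
Profit = 172,495,247.97 − 169,758,510.45 = THB 2,736,738.

THB 2,736,738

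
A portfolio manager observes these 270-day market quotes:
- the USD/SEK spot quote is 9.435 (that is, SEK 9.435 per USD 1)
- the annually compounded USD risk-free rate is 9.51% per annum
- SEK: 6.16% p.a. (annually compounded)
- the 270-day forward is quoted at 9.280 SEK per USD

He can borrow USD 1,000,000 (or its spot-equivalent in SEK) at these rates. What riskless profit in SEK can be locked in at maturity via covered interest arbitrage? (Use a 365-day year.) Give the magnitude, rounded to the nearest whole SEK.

T = 270/365 years.
Route A — deposit USD, sell forward: 1,000,000 × 1.069510339 × 9.280 = SEK 9,925,055.95.
Route B — convert at spot, deposit SEK: 1,000,000 × 9.435 × 1.045210974 = SEK 9,861,565.54.
The quoted forward overvalues USD, so borrow SEK, buy USD at spot, deposit the USD at 9.51%, and sell the proceeds forward at 9.280.
Profit = 9,925,055.95 − 9,861,565.54 = SEK 63,490.

SEK 63,490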